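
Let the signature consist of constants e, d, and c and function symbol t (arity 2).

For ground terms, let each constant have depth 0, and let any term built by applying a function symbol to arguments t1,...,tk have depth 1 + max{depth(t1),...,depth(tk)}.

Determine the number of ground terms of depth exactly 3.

21465

Let N_k count ground terms of depth at most k. Each non-constant term of depth ≤ k is some function symbol applied to depth-≤(k−1) arguments, giving N_k = 3 + N_{k-1}^2.
N_0 = 3
N_1 = 3 + 3^2 = 12
N_2 = 3 + 12^2 = 147
N_3 = 3 + 147^2 = 21612
Terms of depth exactly 3: N_3 − N_2 = 21612 − 147 = 21465.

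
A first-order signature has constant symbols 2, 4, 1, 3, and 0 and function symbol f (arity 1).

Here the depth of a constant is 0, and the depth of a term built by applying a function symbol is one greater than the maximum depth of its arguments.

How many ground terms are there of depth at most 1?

10

Count level by level. With function symbols f/1, the terms of depth ≤ k are the 5 constants together with each function applied to depth-≤(k−1) tuples, so N_k = 5 + N_{k-1}.
N_0 = 5
N_1 = 5 + 5 = 10
Explicitly: 2, 4, 1, 3, 0, f(2), f(4), f(1), f(3), f(0).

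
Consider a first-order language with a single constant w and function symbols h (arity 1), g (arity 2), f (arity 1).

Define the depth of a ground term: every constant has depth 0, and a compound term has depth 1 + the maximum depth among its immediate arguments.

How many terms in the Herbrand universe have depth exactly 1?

Write N_k for the number of ground terms of depth ≤ k. A term of depth ≤ k is either a constant or a function symbol applied to arguments of depth ≤ k−1, so N_k = 1 + N_{k-1} + N_{k-1}^2 + N_{k-1}.
N_0 = 1
N_1 = 1 + 1 + 1^2 + 1 = 4
Terms of depth exactly 1: N_1 − N_0 = 4 − 1 = 3.

3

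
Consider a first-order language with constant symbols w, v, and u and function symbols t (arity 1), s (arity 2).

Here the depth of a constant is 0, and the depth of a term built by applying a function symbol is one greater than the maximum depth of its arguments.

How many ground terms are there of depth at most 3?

Let N_k count ground terms of depth at most k. Each non-constant term of depth ≤ k is some function symbol applied to depth-≤(k−1) arguments, giving N_k = 3 + N_{k-1} + N_{k-1}^2.
N_0 = 3
N_1 = 3 + 3 + 3^2 = 15
N_2 = 3 + 15 + 15^2 = 243
N_3 = 3 + 243 + 243^2 = 59295

59295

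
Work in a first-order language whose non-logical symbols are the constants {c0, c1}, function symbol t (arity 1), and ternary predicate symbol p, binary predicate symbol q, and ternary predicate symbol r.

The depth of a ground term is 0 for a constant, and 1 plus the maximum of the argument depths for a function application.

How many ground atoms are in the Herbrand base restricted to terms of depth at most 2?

468

First count ground terms of depth ≤ 2.
If N_k denotes the number of depth-≤k ground terms, the 2 constants give N_0 = 2, and each function symbol of arity r contributes N_{k-1}^r new terms at level k: N_k = 2 + N_{k-1}.
N_0 = 2
N_1 = 2 + 2 = 4
N_2 = 2 + 4 = 6
Explicitly: c0, c1, t(c0), t(c1), t(t(c0)), t(t(c1)).
So |H| = 6.
Each predicate of arity r yields |H|^r ground atoms (one per choice of an r-tuple from H):
  p: 6^3 = 216;  q: 6^2 = 36;  r: 6^3 = 216
Total ground atoms: 216 + 36 + 216 = 468.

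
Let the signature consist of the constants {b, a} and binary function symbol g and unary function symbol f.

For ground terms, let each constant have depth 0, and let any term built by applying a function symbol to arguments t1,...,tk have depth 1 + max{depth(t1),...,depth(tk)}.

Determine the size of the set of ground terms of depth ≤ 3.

5552

Let N_k = |{terms of depth ≤ k}|. Then N_0 = 2 and N_k = 2 + N_{k-1}^2 + N_{k-1} for k ≥ 1 (one summand per function symbol, arity giving the exponent).
N_0 = 2
N_1 = 2 + 2^2 + 2 = 8
N_2 = 2 + 8^2 + 8 = 74
N_3 = 2 + 74^2 + 74 = 5552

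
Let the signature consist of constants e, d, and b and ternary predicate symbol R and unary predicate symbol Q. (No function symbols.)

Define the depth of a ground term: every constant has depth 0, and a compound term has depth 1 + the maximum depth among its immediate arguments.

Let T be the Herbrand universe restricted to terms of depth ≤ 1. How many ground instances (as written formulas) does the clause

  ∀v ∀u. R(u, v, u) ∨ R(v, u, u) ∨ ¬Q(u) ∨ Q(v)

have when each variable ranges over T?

Ground terms of depth ≤ 1:
  With no function symbols every ground term is a constant, so there are exactly 3 ground terms at every depth bound.
  N_0 = 3
  N_1 = 3
  Explicitly: e, d, b.
So there are 3 ground terms available for substitution.
The clause has 2 distinct variables (v, u), each appearing in the body. In the free term algebra distinct substitutions yield syntactically distinct ground instances.
Number of ground instances = 3^2 = 9.

9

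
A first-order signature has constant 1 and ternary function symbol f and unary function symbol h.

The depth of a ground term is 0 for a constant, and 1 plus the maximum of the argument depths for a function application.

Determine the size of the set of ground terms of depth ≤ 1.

Count level by level. With function symbols f/3, h/1, the terms of depth ≤ k are the 1 constant together with each function applied to depth-≤(k−1) tuples, so N_k = 1 + N_{k-1}^3 + N_{k-1}.
N_0 = 1
N_1 = 1 + 1^3 + 1 = 3

3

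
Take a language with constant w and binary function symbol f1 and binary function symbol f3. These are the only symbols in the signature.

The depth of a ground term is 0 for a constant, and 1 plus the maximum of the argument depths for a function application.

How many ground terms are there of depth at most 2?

Let N_k = |{terms of depth ≤ k}|. Then N_0 = 1 and N_k = 1 + N_{k-1}^2 + N_{k-1}^2 for k ≥ 1 (one summand per function symbol, arity giving the exponent).
N_0 = 1
N_1 = 1 + 1^2 + 1^2 = 3
N_2 = 1 + 3^2 + 3^2 = 19

19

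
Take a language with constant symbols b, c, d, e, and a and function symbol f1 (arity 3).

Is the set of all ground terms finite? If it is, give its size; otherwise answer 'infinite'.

The signature has at least one function symbol (f1, arity 3) and at least one constant (b).
Iterating f1 gives infinitely many distinct ground terms: b, f1(b, b, b), f1(f1(b, b, b), f1(b, b, b), f1(b, b, b)), ...
So the Herbrand universe is infinite.

infinite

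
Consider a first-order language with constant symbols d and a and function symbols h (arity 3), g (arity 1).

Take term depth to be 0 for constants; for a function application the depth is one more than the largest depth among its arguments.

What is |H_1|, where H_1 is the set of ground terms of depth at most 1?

12

Write N_k for the number of ground terms of depth ≤ k. A term of depth ≤ k is either a constant or a function symbol applied to arguments of depth ≤ k−1, so N_k = 2 + N_{k-1}^3 + N_{k-1}.
N_0 = 2
N_1 = 2 + 2^3 + 2 = 12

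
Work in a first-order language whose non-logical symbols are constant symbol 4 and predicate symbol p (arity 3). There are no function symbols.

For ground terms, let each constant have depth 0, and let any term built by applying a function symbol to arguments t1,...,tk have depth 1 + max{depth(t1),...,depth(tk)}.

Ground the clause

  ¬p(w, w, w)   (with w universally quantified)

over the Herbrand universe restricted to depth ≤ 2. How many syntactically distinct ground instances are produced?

1

Ground terms of depth ≤ 2:
  With no function symbols every ground term is a constant, so there is exactly 1 ground term at every depth bound.
  N_0 = 1
  N_1 = 1
  N_2 = 1
So there is exactly 1 ground term available for substitution.
The body mentions the single quantified variable w; since ground terms form a free algebra, no two substitutions collapse to the same formula.
Number of ground instances = 1.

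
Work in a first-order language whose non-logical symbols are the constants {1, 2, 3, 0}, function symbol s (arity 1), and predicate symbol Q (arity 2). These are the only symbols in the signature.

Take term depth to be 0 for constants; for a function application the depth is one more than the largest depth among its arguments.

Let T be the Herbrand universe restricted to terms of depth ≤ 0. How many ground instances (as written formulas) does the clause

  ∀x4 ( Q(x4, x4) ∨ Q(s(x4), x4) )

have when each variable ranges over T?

Ground terms of depth ≤ 0:
  Let N_k = |{terms of depth ≤ k}|. Then N_0 = 4 and N_k = 4 + N_{k-1} for k ≥ 1 (one summand per function symbol, arity giving the exponent).
  N_0 = 4
  Explicitly: 1, 2, 3, 0.
So there are 4 ground terms available for substitution.
The body mentions the single quantified variable x4; since ground terms form a free algebra, no two substitutions collapse to the same formula.
Number of ground instances = 4.

4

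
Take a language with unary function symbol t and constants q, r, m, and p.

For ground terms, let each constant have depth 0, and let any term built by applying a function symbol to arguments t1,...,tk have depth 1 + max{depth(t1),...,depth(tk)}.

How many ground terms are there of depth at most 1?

Write N_k for the number of ground terms of depth ≤ k. A term of depth ≤ k is either a constant or a function symbol applied to arguments of depth ≤ k−1, so N_k = 4 + N_{k-1}.
N_0 = 4
N_1 = 4 + 4 = 8
Explicitly: q, r, m, p, t(q), t(r), t(m), t(p).

8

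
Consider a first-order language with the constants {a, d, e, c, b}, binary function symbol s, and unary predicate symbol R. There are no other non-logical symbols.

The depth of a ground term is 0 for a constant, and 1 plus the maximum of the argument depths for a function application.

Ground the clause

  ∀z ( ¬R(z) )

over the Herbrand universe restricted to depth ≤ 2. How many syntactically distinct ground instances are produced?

Ground terms of depth ≤ 2:
  Let N_k = |{terms of depth ≤ k}|. Then N_0 = 5 and N_k = 5 + N_{k-1}^2 for k ≥ 1 (one summand per function symbol, arity giving the exponent).
  N_0 = 5
  N_1 = 5 + 5^2 = 30
  N_2 = 5 + 30^2 = 905
So there are 905 ground terms available for substitution.
The variable z ranges independently over the available ground terms, and distinct assignments produce distinct instances.
Number of ground instances = 905.

905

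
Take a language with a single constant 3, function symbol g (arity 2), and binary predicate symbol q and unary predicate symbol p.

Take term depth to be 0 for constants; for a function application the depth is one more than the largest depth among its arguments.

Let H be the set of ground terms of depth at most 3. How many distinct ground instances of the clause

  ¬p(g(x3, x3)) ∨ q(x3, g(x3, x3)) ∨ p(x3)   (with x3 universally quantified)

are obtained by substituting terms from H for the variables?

26

Ground terms of depth ≤ 3:
  Count level by level. With function symbols g/2, the terms of depth ≤ k are the 1 constant together with each function applied to depth-≤(k−1) tuples, so N_k = 1 + N_{k-1}^2.
  N_0 = 1
  N_1 = 1 + 1^2 = 2
  N_2 = 1 + 2^2 = 5
  N_3 = 1 + 5^2 = 26
So there are 26 ground terms available for substitution.
The variable x3 ranges independently over the available ground terms, and distinct assignments produce distinct instances.
Number of ground instances = 26.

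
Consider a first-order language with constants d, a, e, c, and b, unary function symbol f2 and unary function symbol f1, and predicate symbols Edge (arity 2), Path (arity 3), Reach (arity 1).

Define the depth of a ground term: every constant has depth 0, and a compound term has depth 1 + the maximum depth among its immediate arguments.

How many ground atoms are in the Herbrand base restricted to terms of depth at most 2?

First count ground terms of depth ≤ 2.
If N_k denotes the number of depth-≤k ground terms, the 5 constants give N_0 = 5, and each function symbol of arity r contributes N_{k-1}^r new terms at level k: N_k = 5 + N_{k-1} + N_{k-1}.
N_0 = 5
N_1 = 5 + 5 + 5 = 15
N_2 = 5 + 15 + 15 = 35
So |H| = 35.
Each predicate of arity r yields |H|^r ground atoms (one per choice of an r-tuple from H):
  Edge: 35^2 = 1225;  Path: 35^3 = 42875;  Reach: 35
Total ground atoms: 1225 + 42875 + 35 = 44135.

44135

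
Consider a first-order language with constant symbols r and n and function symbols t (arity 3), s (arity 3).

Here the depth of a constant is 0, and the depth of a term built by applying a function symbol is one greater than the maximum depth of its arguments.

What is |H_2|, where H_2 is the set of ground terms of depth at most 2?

Write N_k for the number of ground terms of depth ≤ k. A term of depth ≤ k is either a constant or a function symbol applied to arguments of depth ≤ k−1, so N_k = 2 + N_{k-1}^3 + N_{k-1}^3.
N_0 = 2
N_1 = 2 + 2^3 + 2^3 = 18
N_2 = 2 + 18^3 + 18^3 = 11666

11666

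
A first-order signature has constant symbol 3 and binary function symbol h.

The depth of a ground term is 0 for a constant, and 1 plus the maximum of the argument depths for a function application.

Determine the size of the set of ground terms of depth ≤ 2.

If N_k denotes the number of depth-≤k ground terms, the 1 constant gives N_0 = 1, and each function symbol of arity r contributes N_{k-1}^r new terms at level k: N_k = 1 + N_{k-1}^2.
N_0 = 1
N_1 = 1 + 1^2 = 2
N_2 = 1 + 2^2 = 5
Explicitly: 3, h(3, 3), h(3, h(3, 3)), h(h(3, 3), 3), h(h(3, 3), h(3, 3)).

5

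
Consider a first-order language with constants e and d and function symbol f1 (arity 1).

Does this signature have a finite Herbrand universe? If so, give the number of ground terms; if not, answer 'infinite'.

The signature has at least one function symbol (f1, arity 1) and at least one constant (e).
Iterating f1 gives infinitely many distinct ground terms: e, f1(e), f1(f1(e)), ...
So the Herbrand universe is infinite.

infinite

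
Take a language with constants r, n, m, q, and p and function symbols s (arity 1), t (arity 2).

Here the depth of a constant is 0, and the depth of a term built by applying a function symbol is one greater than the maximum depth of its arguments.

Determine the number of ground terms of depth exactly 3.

Let N_k = |{terms of depth ≤ k}|. Then N_0 = 5 and N_k = 5 + N_{k-1} + N_{k-1}^2 for k ≥ 1 (one summand per function symbol, arity giving the exponent).
N_0 = 5
N_1 = 5 + 5 + 5^2 = 35
N_2 = 5 + 35 + 35^2 = 1265
N_3 = 5 + 1265 + 1265^2 = 1601495
Terms of depth exactly 3: N_3 − N_2 = 1601495 − 1265 = 1600230.

1600230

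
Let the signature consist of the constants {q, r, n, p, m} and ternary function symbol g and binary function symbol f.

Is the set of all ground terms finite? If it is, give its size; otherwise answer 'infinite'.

infinite

The signature has at least one function symbol (g, arity 3) and at least one constant (q).
Iterating g gives infinitely many distinct ground terms: q, g(q, q, q), g(g(q, q, q), g(q, q, q), g(q, q, q)), ...
So the Herbrand universe is infinite.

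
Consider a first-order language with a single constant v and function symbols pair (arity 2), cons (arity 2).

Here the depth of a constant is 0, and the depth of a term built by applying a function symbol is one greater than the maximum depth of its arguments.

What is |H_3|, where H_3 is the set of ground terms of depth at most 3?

Let N_k count ground terms of depth at most k. Each non-constant term of depth ≤ k is some function symbol applied to depth-≤(k−1) arguments, giving N_k = 1 + N_{k-1}^2 + N_{k-1}^2.
N_0 = 1
N_1 = 1 + 1^2 + 1^2 = 3
N_2 = 1 + 3^2 + 3^2 = 19
N_3 = 1 + 19^2 + 19^2 = 723

723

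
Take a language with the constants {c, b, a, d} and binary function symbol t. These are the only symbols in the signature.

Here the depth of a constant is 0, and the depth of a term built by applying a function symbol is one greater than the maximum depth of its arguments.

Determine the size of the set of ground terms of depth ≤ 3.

Write N_k for the number of ground terms of depth ≤ k. A term of depth ≤ k is either a constant or a function symbol applied to arguments of depth ≤ k−1, so N_k = 4 + N_{k-1}^2.
N_0 = 4
N_1 = 4 + 4^2 = 20
N_2 = 4 + 20^2 = 404
N_3 = 4 + 404^2 = 163220

163220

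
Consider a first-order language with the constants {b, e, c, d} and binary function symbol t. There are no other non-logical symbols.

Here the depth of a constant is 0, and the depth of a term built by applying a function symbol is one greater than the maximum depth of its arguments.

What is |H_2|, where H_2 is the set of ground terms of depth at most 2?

Write N_k for the number of ground terms of depth ≤ k. A term of depth ≤ k is either a constant or a function symbol applied to arguments of depth ≤ k−1, so N_k = 4 + N_{k-1}^2.
N_0 = 4
N_1 = 4 + 4^2 = 20
N_2 = 4 + 20^2 = 404

404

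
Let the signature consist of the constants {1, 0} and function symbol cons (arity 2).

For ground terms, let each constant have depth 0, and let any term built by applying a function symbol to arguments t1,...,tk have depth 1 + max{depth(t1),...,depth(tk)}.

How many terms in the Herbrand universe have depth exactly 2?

If N_k denotes the number of depth-≤k ground terms, the 2 constants give N_0 = 2, and each function symbol of arity r contributes N_{k-1}^r new terms at level k: N_k = 2 + N_{k-1}^2.
N_0 = 2
N_1 = 2 + 2^2 = 6
N_2 = 2 + 6^2 = 38
Terms of depth exactly 2: N_2 − N_1 = 38 − 6 = 32.

32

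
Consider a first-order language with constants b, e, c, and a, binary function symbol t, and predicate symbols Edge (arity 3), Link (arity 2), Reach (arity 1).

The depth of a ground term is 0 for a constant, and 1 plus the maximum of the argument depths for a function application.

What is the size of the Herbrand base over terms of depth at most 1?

8420

First count ground terms of depth ≤ 1.
Let N_k = |{terms of depth ≤ k}|. Then N_0 = 4 and N_k = 4 + N_{k-1}^2 for k ≥ 1 (one summand per function symbol, arity giving the exponent).
N_0 = 4
N_1 = 4 + 4^2 = 20
So |H| = 20.
Each predicate of arity r yields |H|^r ground atoms (one per choice of an r-tuple from H):
  Edge: 20^3 = 8000;  Link: 20^2 = 400;  Reach: 20
Total ground atoms: 8000 + 400 + 20 = 8420.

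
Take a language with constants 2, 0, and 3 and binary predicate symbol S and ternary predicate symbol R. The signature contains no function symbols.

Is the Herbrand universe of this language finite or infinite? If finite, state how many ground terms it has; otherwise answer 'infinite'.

3

There are no function symbols, so every ground term is one of the 3 constants.
The Herbrand universe is {2, 0, 3}, which is finite with 3 elements.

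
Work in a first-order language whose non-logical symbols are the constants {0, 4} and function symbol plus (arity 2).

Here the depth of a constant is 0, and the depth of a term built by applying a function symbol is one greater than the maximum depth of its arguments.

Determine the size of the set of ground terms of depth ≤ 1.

6

Count level by level. With function symbols plus/2, the terms of depth ≤ k are the 2 constants together with each function applied to depth-≤(k−1) tuples, so N_k = 2 + N_{k-1}^2.
N_0 = 2
N_1 = 2 + 2^2 = 6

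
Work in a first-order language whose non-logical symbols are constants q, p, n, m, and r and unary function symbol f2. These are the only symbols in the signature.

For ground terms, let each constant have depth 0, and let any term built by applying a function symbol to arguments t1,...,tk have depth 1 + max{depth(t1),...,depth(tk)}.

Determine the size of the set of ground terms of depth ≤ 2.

15

Let N_k = |{terms of depth ≤ k}|. Then N_0 = 5 and N_k = 5 + N_{k-1} for k ≥ 1 (one summand per function symbol, arity giving the exponent).
N_0 = 5
N_1 = 5 + 5 = 10
N_2 = 5 + 10 = 15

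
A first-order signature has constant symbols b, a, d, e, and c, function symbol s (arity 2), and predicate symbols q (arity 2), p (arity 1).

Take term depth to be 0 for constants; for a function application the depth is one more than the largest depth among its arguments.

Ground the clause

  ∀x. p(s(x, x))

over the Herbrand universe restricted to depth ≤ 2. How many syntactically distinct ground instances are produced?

Ground terms of depth ≤ 2:
  Write N_k for the number of ground terms of depth ≤ k. A term of depth ≤ k is either a constant or a function symbol applied to arguments of depth ≤ k−1, so N_k = 5 + N_{k-1}^2.
  N_0 = 5
  N_1 = 5 + 5^2 = 30
  N_2 = 5 + 30^2 = 905
So there are 905 ground terms available for substitution.
The body mentions the single quantified variable x; since ground terms form a free algebra, no two substitutions collapse to the same formula.
Number of ground instances = 905.

905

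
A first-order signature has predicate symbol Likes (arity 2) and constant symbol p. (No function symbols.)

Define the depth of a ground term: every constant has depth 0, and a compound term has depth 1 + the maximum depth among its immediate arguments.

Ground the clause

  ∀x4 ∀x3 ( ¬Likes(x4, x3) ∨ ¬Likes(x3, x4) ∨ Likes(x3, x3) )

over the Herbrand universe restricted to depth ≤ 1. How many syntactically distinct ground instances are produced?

Ground terms of depth ≤ 1:
  With no function symbols every ground term is a constant, so there is exactly 1 ground term at every depth bound.
  N_0 = 1
  N_1 = 1
So there is exactly 1 ground term available for substitution.
The clause has 2 distinct variables (x4, x3), each appearing in the body. In the free term algebra distinct substitutions yield syntactically distinct ground instances.
Number of ground instances = 1^2 = 1.

1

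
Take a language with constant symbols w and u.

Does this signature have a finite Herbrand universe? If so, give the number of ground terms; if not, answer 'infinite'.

2

There are no function symbols, so every ground term is one of the 2 constants.
The Herbrand universe is {w, u}, which is finite with 2 elements.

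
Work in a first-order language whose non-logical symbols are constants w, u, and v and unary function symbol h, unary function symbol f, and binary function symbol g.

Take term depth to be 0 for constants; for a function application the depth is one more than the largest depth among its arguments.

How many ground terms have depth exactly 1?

Let N_k = |{terms of depth ≤ k}|. Then N_0 = 3 and N_k = 3 + N_{k-1} + N_{k-1} + N_{k-1}^2 for k ≥ 1 (one summand per function symbol, arity giving the exponent).
N_0 = 3
N_1 = 3 + 3 + 3 + 3^2 = 18
Terms of depth exactly 1: N_1 − N_0 = 18 − 3 = 15.

15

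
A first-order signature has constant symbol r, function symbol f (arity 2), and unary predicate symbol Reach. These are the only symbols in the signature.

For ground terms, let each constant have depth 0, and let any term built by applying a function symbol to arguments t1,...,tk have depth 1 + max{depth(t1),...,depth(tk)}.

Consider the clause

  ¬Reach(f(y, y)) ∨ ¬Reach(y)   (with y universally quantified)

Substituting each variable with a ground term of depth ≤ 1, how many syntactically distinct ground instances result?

Ground terms of depth ≤ 1:
  Count level by level. With function symbols f/2, the terms of depth ≤ k are the 1 constant together with each function applied to depth-≤(k−1) tuples, so N_k = 1 + N_{k-1}^2.
  N_0 = 1
  N_1 = 1 + 1^2 = 2
So there are 2 ground terms available for substitution.
The clause has 1 distinct variable (y), which appears in the body. In the free term algebra distinct substitutions yield syntactically distinct ground instances.
Number of ground instances = 2.

2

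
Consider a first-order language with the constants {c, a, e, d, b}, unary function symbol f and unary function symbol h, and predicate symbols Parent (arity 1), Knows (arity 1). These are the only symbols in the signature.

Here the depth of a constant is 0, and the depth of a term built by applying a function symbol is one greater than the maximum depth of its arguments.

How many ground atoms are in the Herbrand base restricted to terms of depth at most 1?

First count ground terms of depth ≤ 1.
Let N_k count ground terms of depth at most k. Each non-constant term of depth ≤ k is some function symbol applied to depth-≤(k−1) arguments, giving N_k = 5 + N_{k-1} + N_{k-1}.
N_0 = 5
N_1 = 5 + 5 + 5 = 15
So |H| = 15.
Ground atoms are formed by filling each argument slot of a predicate with a term from H, so an r-ary predicate gives |H|^r atoms:
  Parent: 15;  Knows: 15
Total ground atoms: 15 + 15 = 30.

30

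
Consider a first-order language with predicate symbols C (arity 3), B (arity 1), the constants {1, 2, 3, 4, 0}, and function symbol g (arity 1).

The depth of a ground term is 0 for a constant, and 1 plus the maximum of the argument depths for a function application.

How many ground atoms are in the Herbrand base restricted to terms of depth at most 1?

1010

First count ground terms of depth ≤ 1.
If N_k denotes the number of depth-≤k ground terms, the 5 constants give N_0 = 5, and each function symbol of arity r contributes N_{k-1}^r new terms at level k: N_k = 5 + N_{k-1}.
N_0 = 5
N_1 = 5 + 5 = 10
So |H| = 10.
Ground atoms are formed by filling each argument slot of a predicate with a term from H, so an r-ary predicate gives |H|^r atoms:
  C: 10^3 = 1000;  B: 10
Total ground atoms: 1000 + 10 = 1010.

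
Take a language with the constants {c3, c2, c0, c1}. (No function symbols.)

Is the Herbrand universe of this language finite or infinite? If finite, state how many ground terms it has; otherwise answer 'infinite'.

4

There are no function symbols, so every ground term is one of the 4 constants.
The Herbrand universe is {c3, c2, c0, c1}, which is finite with 4 elements.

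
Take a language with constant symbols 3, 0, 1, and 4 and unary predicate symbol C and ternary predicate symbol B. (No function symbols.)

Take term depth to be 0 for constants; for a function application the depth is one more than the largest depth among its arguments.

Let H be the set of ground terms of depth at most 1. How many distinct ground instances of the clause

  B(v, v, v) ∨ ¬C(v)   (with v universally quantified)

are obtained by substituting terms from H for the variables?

4

Ground terms of depth ≤ 1:
  With no function symbols every ground term is a constant, so there are exactly 4 ground terms at every depth bound.
  N_0 = 4
  N_1 = 4
So there are 4 ground terms available for substitution.
The clause has 1 distinct variable (v), which appears in the body. In the free term algebra distinct substitutions yield syntactically distinct ground instances.
Number of ground instances = 4.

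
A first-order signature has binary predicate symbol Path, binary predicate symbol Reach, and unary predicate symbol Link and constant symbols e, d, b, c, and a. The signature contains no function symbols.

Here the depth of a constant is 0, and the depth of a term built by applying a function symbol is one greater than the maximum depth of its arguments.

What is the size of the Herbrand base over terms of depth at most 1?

First count ground terms of depth ≤ 1.
With no function symbols every ground term is a constant, so there are exactly 5 ground terms at every depth bound.
N_0 = 5
N_1 = 5
Explicitly: e, d, b, c, a.
So |H| = 5.
Each predicate of arity r yields |H|^r ground atoms (one per choice of an r-tuple from H):
  Path: 5^2 = 25;  Reach: 5^2 = 25;  Link: 5
Total ground atoms: 25 + 25 + 5 = 55.

55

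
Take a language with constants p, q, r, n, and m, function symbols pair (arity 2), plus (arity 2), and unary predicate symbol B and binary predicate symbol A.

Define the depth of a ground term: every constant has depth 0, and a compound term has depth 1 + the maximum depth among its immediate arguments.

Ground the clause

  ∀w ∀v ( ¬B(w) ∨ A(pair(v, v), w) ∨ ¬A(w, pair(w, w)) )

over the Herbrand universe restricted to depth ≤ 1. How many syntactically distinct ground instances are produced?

Ground terms of depth ≤ 1:
  Write N_k for the number of ground terms of depth ≤ k. A term of depth ≤ k is either a constant or a function symbol applied to arguments of depth ≤ k−1, so N_k = 5 + N_{k-1}^2 + N_{k-1}^2.
  N_0 = 5
  N_1 = 5 + 5^2 + 5^2 = 55
So there are 55 ground terms available for substitution.
The clause has 2 distinct variables (w, v), each appearing in the body. In the free term algebra distinct substitutions yield syntactically distinct ground instances.
Number of ground instances = 55^2 = 3025.

3025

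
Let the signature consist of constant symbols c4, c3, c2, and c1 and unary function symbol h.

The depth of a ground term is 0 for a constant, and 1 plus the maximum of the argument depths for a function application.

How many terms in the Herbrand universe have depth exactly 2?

4

Write N_k for the number of ground terms of depth ≤ k. A term of depth ≤ k is either a constant or a function symbol applied to arguments of depth ≤ k−1, so N_k = 4 + N_{k-1}.
N_0 = 4
N_1 = 4 + 4 = 8
N_2 = 4 + 8 = 12
Terms of depth exactly 2: N_2 − N_1 = 12 − 8 = 4.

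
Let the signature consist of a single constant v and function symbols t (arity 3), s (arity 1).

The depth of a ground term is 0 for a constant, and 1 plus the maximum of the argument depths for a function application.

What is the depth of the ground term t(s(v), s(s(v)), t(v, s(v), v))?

depth(s(v)) = 1 + depth(v) = 1 + 0 = 1
depth(s(s(v))) = 1 + depth(s(v)) = 1 + 1 = 2
depth(t(v, s(v), v)) = 1 + max(0, 1, 0) = 2
depth(t(s(v), s(s(v)), t(v, s(v), v))) = 1 + max(1, 2, 2) = 3

3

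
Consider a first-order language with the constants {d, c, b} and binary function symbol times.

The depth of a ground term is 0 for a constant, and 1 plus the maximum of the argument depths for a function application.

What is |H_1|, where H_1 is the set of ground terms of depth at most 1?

If N_k denotes the number of depth-≤k ground terms, the 3 constants give N_0 = 3, and each function symbol of arity r contributes N_{k-1}^r new terms at level k: N_k = 3 + N_{k-1}^2.
N_0 = 3
N_1 = 3 + 3^2 = 12
Explicitly: d, c, b, times(d, d), times(d, c), times(d, b), times(c, d), times(c, c), times(c, b), times(b, d), times(b, c), times(b, b).

12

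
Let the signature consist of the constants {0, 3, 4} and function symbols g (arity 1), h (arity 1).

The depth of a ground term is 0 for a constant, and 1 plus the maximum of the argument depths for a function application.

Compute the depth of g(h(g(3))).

depth(g(3)) = 1 + depth(3) = 1 + 0 = 1
depth(h(g(3))) = 1 + depth(g(3)) = 1 + 1 = 2
depth(g(h(g(3)))) = 1 + depth(h(g(3))) = 1 + 2 = 3

3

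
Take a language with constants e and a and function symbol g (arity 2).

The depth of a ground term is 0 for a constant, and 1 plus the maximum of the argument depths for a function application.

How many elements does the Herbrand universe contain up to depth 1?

6

Count level by level. With function symbols g/2, the terms of depth ≤ k are the 2 constants together with each function applied to depth-≤(k−1) tuples, so N_k = 2 + N_{k-1}^2.
N_0 = 2
N_1 = 2 + 2^2 = 6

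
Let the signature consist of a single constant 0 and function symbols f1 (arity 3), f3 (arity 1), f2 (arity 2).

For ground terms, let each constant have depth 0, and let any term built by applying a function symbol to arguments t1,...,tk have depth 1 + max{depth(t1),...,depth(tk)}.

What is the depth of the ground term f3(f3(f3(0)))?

3

depth(f3(0)) = 1 + depth(0) = 1 + 0 = 1
depth(f3(f3(0))) = 1 + depth(f3(0)) = 1 + 1 = 2
depth(f3(f3(f3(0)))) = 1 + depth(f3(f3(0))) = 1 + 2 = 3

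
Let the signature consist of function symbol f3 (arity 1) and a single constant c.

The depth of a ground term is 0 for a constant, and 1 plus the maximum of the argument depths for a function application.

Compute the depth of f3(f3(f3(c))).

depth(f3(c)) = 1 + depth(c) = 1 + 0 = 1
depth(f3(f3(c))) = 1 + depth(f3(c)) = 1 + 1 = 2
depth(f3(f3(f3(c)))) = 1 + depth(f3(f3(c))) = 1 + 2 = 3

3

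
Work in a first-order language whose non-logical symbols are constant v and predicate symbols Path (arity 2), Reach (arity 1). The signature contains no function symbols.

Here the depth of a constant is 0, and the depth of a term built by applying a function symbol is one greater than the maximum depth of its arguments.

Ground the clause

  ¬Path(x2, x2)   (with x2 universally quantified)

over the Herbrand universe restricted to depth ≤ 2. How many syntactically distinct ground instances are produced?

Ground terms of depth ≤ 2:
  With no function symbols every ground term is a constant, so there is exactly 1 ground term at every depth bound.
  N_0 = 1
  N_1 = 1
  N_2 = 1
So there is exactly 1 ground term available for substitution.
The clause has 1 distinct variable (x2), which appears in the body. In the free term algebra distinct substitutions yield syntactically distinct ground instances.
Number of ground instances = 1.

1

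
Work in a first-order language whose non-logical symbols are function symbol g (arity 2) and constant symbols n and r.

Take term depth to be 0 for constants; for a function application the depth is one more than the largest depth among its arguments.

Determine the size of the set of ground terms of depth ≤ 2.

38

Let N_k = |{terms of depth ≤ k}|. Then N_0 = 2 and N_k = 2 + N_{k-1}^2 for k ≥ 1 (one summand per function symbol, arity giving the exponent).
N_0 = 2
N_1 = 2 + 2^2 = 6
N_2 = 2 + 6^2 = 38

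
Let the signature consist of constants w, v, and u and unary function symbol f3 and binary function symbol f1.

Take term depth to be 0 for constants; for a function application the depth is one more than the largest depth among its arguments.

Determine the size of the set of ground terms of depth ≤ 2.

243

If N_k denotes the number of depth-≤k ground terms, the 3 constants give N_0 = 3, and each function symbol of arity r contributes N_{k-1}^r new terms at level k: N_k = 3 + N_{k-1} + N_{k-1}^2.
N_0 = 3
N_1 = 3 + 3 + 3^2 = 15
N_2 = 3 + 15 + 15^2 = 243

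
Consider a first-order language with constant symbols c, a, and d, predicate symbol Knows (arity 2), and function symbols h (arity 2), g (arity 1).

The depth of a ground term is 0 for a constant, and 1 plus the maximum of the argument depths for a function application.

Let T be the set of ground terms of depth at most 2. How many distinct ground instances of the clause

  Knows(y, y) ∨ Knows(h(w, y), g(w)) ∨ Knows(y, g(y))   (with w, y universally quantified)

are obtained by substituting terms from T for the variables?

Ground terms of depth ≤ 2:
  Let N_k count ground terms of depth at most k. Each non-constant term of depth ≤ k is some function symbol applied to depth-≤(k−1) arguments, giving N_k = 3 + N_{k-1}^2 + N_{k-1}.
  N_0 = 3
  N_1 = 3 + 3^2 + 3 = 15
  N_2 = 3 + 15^2 + 15 = 243
So there are 243 ground terms available for substitution.
Each of w, y ranges independently over the available ground terms, and distinct assignments produce distinct instances.
Number of ground instances = 243^2 = 59049.

59049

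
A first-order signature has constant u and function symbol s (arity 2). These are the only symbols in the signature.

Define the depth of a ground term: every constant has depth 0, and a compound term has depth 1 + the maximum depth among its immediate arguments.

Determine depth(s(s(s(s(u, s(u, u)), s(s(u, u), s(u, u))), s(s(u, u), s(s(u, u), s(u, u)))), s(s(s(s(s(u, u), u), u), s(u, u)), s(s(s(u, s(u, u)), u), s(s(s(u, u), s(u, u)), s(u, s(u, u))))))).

depth(s(u, u)) = 1 + max(0, 0) = 1
depth(s(u, s(u, u))) = 1 + max(0, 1) = 2
depth(s(s(u, u), s(u, u))) = 1 + max(1, 1) = 2
depth(s(s(u, s(u, u)), s(s(u, u), s(u, u)))) = 1 + max(2, 2) = 3
depth(s(s(u, u), s(s(u, u), s(u, u)))) = 1 + max(1, 2) = 3
depth(s(s(s(u, s(u, u)), s(s(u, u), s(u, u))), s(s(u, u), s(s(u, u), s(u, u))))) = 1 + max(3, 3) = 4
depth(s(s(u, u), u)) = 1 + max(1, 0) = 2
depth(s(s(s(u, u), u), u)) = 1 + max(2, 0) = 3
depth(s(s(s(s(u, u), u), u), s(u, u))) = 1 + max(3, 1) = 4
depth(s(s(u, s(u, u)), u)) = 1 + max(2, 0) = 3
depth(s(s(s(u, u), s(u, u)), s(u, s(u, u)))) = 1 + max(2, 2) = 3
depth(s(s(s(u, s(u, u)), u), s(s(s(u, u), s(u, u)), s(u, s(u, u))))) = 1 + max(3, 3) = 4
depth(s(s(s(s(s(u, u), u), u), s(u, u)), s(s(s(u, s(u, u)), u), s(s(s(u, u), s(u, u)), s(u, s(u, u)))))) = 1 + max(4, 4) = 5
depth(s(s(s(s(u, s(u, u)), s(s(u, u), s(u, u))), s(s(u, u), s(s(u, u), s(u, u)))), s(s(s(s(s(u, u), u), u), s(u, u)), s(s(s(u, s(u, u)), u), s(s(s(u, u), s(u, u)), s(u, s(u, u))))))) = 1 + max(4, 5) = 6

6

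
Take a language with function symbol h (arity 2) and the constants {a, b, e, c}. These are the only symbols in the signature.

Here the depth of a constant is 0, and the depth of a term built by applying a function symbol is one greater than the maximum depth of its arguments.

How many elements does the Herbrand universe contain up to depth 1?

20

Count level by level. With function symbols h/2, the terms of depth ≤ k are the 4 constants together with each function applied to depth-≤(k−1) tuples, so N_k = 4 + N_{k-1}^2.
N_0 = 4
N_1 = 4 + 4^2 = 20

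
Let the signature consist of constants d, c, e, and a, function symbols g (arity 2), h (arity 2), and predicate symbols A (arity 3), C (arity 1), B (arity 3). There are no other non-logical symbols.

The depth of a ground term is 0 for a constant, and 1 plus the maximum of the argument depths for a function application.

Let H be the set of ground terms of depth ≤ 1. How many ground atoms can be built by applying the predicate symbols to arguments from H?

First count ground terms of depth ≤ 1.
Let N_k count ground terms of depth at most k. Each non-constant term of depth ≤ k is some function symbol applied to depth-≤(k−1) arguments, giving N_k = 4 + N_{k-1}^2 + N_{k-1}^2.
N_0 = 4
N_1 = 4 + 4^2 + 4^2 = 36
So |H| = 36.
Each predicate of arity r yields |H|^r ground atoms (one per choice of an r-tuple from H):
  A: 36^3 = 46656;  C: 36;  B: 36^3 = 46656
Total ground atoms: 46656 + 36 + 46656 = 93348.

93348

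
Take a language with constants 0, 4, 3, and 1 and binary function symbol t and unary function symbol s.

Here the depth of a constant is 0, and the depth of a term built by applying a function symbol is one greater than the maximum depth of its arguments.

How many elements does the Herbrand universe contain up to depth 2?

604

Let N_k = |{terms of depth ≤ k}|. Then N_0 = 4 and N_k = 4 + N_{k-1}^2 + N_{k-1} for k ≥ 1 (one summand per function symbol, arity giving the exponent).
N_0 = 4
N_1 = 4 + 4^2 + 4 = 24
N_2 = 4 + 24^2 + 24 = 604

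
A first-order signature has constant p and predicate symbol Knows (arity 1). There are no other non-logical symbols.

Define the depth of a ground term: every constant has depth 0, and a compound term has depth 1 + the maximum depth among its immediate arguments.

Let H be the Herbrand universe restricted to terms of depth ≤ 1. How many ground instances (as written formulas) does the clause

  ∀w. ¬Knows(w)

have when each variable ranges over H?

1

Ground terms of depth ≤ 1:
  With no function symbols every ground term is a constant, so there is exactly 1 ground term at every depth bound.
  N_0 = 1
  N_1 = 1
  Explicitly: p.
So there is exactly 1 ground term available for substitution.
The clause has 1 distinct variable (w), which appears in the body. In the free term algebra distinct substitutions yield syntactically distinct ground instances.
Number of ground instances = 1.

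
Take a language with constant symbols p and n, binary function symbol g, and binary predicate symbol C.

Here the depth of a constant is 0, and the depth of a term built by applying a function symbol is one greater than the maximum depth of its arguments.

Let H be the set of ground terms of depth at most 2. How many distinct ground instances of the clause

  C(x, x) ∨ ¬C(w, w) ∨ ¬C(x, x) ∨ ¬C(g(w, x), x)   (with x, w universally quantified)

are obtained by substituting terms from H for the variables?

Ground terms of depth ≤ 2:
  Let N_k count ground terms of depth at most k. Each non-constant term of depth ≤ k is some function symbol applied to depth-≤(k−1) arguments, giving N_k = 2 + N_{k-1}^2.
  N_0 = 2
  N_1 = 2 + 2^2 = 6
  N_2 = 2 + 6^2 = 38
So there are 38 ground terms available for substitution.
There are 2 variables to instantiate (x, w), each occurring in at least one literal, so different choices give different ground instances.
Number of ground instances = 38^2 = 1444.

1444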